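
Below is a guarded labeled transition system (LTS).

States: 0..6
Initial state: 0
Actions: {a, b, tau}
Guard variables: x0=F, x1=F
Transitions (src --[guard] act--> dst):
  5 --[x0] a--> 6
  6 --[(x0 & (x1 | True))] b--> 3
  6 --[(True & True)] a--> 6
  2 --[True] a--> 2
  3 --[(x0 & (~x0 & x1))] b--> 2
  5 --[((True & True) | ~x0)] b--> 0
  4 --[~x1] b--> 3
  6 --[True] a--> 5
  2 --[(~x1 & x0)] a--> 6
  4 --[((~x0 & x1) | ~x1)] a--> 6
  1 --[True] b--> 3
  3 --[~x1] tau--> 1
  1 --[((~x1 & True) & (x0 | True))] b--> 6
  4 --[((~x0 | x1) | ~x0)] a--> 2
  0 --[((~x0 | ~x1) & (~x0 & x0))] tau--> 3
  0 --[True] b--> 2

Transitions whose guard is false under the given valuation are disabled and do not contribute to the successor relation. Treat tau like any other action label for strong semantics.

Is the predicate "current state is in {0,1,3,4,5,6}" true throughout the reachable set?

Answer: INVARIANT VIOLATED at state 2

Analysis:
Safe = {0,1,3,4,5,6}
Reach set: {0,2}
  0: safe
  2: outside
witness against invariant: b → 2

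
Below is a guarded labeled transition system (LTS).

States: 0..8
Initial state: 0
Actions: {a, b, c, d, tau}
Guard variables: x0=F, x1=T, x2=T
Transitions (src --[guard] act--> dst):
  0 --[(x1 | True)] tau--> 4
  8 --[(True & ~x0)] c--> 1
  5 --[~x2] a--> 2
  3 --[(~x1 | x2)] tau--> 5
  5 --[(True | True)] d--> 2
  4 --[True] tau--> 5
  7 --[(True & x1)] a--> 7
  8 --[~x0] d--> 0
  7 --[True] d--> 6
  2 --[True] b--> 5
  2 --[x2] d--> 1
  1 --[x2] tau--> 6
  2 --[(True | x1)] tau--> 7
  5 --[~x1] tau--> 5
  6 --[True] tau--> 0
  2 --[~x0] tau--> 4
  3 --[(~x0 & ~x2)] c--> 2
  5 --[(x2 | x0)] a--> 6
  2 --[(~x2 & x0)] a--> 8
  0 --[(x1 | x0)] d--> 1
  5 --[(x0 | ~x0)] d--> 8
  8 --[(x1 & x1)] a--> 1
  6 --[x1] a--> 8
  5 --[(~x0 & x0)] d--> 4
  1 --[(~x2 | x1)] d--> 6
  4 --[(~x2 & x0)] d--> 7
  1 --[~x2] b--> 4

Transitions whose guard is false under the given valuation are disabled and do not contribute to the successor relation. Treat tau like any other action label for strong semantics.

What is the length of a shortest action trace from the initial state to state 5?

Answer: 2

Trace:
BFS to 5:
  L0 = {0}
  L1 = {1,4}
  L2 = {5,6}
5 enters at depth 2; path tau·tau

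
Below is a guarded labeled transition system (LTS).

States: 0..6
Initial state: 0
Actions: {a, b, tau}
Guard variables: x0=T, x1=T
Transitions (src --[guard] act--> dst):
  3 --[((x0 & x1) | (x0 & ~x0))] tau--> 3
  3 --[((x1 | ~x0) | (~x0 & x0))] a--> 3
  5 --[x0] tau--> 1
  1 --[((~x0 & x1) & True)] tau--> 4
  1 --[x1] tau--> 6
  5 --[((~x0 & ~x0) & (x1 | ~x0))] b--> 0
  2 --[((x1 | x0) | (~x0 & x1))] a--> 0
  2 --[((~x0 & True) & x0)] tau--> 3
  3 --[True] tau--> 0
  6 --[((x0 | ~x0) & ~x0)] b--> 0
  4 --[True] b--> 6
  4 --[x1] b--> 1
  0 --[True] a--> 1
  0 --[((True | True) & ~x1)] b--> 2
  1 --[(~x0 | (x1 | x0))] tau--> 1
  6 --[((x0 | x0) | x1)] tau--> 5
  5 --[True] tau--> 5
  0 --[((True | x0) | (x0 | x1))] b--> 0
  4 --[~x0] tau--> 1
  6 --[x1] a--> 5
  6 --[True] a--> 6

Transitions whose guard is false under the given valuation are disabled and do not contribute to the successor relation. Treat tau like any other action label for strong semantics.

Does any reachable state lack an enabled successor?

Answer: DEADLOCK-FREE

Working:
Reach set: {0,1,5,6}
  0: a→1  b→0  [2 exit(s)]
  1: tau→1  tau→6  [2 exit(s)]
  5: tau→1  tau→5  [2 exit(s)]
  6: a→5  a→6  tau→5  [3 exit(s)]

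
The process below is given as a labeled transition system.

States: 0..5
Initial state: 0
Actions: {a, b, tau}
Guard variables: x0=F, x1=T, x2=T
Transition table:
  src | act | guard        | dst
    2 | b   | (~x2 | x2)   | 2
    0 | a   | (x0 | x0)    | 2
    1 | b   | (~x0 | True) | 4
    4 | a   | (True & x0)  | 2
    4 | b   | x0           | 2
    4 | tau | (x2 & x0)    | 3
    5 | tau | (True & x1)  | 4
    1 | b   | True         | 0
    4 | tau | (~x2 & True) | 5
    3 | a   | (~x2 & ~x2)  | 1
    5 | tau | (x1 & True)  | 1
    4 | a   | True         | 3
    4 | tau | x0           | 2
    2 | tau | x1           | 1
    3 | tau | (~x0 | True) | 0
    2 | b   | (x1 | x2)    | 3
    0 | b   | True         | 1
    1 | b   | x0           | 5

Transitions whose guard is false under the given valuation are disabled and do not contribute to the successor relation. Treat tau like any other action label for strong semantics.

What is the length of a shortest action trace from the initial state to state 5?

Answer: UNREACHABLE

Working:
Layered search for 5:
  Layer 0: {0}
  Layer 1: {1}
  Layer 2: {4}
  Layer 3: {3}
5 never appears.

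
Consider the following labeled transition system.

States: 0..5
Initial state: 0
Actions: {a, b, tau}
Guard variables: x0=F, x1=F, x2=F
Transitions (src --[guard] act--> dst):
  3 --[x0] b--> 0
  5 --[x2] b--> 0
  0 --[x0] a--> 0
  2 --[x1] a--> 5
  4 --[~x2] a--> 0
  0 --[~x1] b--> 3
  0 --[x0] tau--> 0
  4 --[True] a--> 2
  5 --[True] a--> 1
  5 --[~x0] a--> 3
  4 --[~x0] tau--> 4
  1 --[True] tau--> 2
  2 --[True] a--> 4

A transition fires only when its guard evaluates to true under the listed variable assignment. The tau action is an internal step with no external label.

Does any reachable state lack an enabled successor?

Reach set: {0,3}
  0: b→3  [deg 1]
  3: ∅  [STUCK]
Path to 3: b

Answer: DEADLOCK at state 3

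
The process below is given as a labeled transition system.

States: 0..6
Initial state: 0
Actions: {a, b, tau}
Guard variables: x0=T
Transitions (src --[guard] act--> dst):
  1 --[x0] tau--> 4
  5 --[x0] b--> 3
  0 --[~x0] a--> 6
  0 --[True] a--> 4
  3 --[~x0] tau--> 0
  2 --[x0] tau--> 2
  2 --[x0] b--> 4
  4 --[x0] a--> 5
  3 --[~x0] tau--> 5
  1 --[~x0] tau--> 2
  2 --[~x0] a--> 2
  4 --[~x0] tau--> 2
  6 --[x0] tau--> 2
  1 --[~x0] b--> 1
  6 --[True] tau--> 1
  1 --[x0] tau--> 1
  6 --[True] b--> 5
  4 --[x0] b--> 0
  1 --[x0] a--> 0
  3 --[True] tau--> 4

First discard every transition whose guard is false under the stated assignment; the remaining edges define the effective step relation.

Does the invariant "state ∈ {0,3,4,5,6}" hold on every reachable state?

Safe = {0,3,4,5,6}
Reachable = {0,3,4,5}
  0: ok
  3: ok
  4: ok
  5: ok

Answer: INVARIANT HOLDS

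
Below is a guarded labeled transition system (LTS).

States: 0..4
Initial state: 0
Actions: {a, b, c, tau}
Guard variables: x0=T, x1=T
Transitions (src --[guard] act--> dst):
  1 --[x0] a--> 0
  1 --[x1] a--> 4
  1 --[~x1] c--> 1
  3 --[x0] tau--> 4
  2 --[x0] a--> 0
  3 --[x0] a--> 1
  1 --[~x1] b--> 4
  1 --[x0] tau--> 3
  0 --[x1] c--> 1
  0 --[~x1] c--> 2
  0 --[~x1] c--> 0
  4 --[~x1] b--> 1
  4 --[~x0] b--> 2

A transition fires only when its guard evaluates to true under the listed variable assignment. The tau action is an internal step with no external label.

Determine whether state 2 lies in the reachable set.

7 transition(s) survive guard evaluation.
L0 = {0}
L1 = {1}  total {0,1}
L2 = {3,4}  total {0,1,3,4}
R = {0,1,3,4}

Answer: UNREACHABLE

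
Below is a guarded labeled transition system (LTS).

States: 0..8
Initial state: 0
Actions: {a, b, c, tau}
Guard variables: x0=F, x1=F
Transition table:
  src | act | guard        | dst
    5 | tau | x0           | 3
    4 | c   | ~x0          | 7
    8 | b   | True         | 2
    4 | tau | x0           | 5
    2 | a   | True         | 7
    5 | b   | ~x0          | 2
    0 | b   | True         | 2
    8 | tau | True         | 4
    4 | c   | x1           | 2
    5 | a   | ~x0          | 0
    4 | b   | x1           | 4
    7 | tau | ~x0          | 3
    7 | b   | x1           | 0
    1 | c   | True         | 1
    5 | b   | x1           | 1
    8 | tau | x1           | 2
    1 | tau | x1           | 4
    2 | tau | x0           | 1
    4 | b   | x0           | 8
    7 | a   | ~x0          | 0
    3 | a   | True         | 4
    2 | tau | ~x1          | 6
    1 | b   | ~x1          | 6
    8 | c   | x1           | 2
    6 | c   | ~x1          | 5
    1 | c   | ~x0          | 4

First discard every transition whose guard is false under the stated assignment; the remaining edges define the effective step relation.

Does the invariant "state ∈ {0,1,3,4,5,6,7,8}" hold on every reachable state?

Allowed set {0,1,3,4,5,6,7,8}
R = {0,2,3,4,5,6,7}
  0: ok
  2: outside
  3: ok
  4: ok
  5: ok
  6: ok
  7: ok
counterexample path to 2: b

Answer: INVARIANT VIOLATED at state 2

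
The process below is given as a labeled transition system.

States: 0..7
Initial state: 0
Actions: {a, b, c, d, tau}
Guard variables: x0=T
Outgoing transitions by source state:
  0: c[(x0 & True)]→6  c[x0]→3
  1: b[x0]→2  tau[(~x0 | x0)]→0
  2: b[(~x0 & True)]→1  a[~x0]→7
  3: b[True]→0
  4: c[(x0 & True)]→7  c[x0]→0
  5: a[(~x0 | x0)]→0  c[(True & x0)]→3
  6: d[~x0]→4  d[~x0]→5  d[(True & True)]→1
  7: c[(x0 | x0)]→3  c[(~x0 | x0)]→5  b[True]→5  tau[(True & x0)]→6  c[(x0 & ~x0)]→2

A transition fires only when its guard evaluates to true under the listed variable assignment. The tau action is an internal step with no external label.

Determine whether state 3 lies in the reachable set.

Answer: REACHABLE

Analysis:
After dropping false guards: 14 live edges.
depth 0: {0}
depth 1: {3,6}  now seen {0,3,6}
depth 2: {1}  now seen {0,1,3,6}
depth 3: {2}  now seen {0,1,2,3,6}
Reachable = {0,1,2,3,6}
Path to 3: c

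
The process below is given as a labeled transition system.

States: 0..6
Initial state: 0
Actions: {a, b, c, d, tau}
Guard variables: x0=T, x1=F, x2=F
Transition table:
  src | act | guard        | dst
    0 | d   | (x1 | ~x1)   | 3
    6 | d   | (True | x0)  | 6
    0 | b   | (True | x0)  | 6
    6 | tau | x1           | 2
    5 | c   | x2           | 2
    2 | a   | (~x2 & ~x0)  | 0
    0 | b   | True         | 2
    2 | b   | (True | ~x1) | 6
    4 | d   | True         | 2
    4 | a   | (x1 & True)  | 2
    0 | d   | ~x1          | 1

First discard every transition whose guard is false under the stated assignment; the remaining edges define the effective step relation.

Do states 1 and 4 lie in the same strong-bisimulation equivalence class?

Bisimulation quotient by refinement:
  π0 = {{0,1,2,3,4,5,6}}
  π1 = {{0},{1,3,5},{2},{4,6}}
  π2 = {{0},{1,3,5},{2},{4},{6}}
stable after 3 split(s): 5 block(s)
1∈{1,3,5}, 4∈{4}

Answer: NOT BISIMILAR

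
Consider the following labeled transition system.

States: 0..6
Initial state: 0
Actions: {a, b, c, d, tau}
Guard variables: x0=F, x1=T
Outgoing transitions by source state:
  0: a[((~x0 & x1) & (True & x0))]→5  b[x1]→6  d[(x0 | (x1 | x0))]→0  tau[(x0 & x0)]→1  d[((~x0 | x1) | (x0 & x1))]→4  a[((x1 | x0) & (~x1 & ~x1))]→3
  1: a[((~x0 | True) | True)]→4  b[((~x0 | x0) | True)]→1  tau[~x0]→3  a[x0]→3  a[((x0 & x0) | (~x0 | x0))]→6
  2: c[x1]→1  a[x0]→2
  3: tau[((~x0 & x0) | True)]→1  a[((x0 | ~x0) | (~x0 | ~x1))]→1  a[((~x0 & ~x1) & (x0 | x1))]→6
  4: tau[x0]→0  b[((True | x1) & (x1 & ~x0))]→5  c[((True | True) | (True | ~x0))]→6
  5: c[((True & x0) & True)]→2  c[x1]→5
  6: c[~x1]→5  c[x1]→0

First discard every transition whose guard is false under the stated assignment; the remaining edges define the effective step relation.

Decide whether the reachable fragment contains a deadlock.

Reachable = {0,4,5,6}
  0: b→6  d→0  d→4  [deg 3]
  4: b→5  c→6  [deg 2]
  5: c→5  [deg 1]
  6: c→0  [deg 1]

Answer: DEADLOCK-FREE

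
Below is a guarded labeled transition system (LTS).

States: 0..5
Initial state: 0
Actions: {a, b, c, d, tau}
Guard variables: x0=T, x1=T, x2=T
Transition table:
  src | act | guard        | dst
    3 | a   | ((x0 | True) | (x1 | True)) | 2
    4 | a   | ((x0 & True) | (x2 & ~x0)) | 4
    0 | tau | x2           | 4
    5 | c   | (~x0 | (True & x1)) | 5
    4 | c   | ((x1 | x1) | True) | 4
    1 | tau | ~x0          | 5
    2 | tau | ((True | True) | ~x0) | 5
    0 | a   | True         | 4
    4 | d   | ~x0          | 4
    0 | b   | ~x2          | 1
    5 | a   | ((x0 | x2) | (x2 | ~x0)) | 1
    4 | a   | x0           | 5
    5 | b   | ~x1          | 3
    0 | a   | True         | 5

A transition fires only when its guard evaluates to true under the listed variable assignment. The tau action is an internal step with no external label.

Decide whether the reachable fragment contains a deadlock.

Answer: DEADLOCK at state 1

Working:
R = {0,1,4,5}
  0: a→4  a→5  tau→4  [3 out]
  1: ∅  [no exit]
  4: a→4  a→5  c→4  [3 out]
  5: a→1  c→5  [2 out]
witness 1: a·a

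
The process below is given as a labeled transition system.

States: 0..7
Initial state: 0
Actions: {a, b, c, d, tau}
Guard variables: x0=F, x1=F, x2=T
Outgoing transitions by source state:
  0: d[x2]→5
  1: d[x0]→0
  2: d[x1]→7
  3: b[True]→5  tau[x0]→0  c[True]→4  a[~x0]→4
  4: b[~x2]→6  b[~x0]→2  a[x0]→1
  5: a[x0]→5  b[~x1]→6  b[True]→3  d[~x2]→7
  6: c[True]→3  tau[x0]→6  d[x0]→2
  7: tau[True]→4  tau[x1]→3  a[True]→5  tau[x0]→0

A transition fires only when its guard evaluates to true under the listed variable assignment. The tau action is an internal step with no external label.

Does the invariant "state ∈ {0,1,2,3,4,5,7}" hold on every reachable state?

Answer: INVARIANT VIOLATED at state 6

Trace:
Safe = {0,1,2,3,4,5,7}
R = {0,2,3,4,5,6}
  0: ✓
  2: ✓
  3: ✓
  4: ✓
  5: ✓
  6: ✗ unsafe
reach 6 via d·b — violates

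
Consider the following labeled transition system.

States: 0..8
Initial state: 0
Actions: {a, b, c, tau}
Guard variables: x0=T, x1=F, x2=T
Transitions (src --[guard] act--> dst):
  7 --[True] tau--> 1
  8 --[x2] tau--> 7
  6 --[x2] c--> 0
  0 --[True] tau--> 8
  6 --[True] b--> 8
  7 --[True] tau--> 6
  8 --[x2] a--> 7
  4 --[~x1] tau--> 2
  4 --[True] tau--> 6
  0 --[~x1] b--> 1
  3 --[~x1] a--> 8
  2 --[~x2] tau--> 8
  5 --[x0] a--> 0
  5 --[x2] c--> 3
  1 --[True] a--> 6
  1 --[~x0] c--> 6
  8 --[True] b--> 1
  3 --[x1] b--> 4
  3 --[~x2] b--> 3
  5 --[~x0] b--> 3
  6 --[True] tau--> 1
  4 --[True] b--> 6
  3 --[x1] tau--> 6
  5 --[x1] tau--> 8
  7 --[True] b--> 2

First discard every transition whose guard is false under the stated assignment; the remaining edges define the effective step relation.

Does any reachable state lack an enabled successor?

Reachable = {0,1,2,6,7,8}
  0: b→1  tau→8  [2 exit(s)]
  1: a→6  [1 exit(s)]
  2: ∅  [no exit]
  6: b→8  c→0  tau→1  [3 exit(s)]
  7: b→2  tau→1  tau→6  [3 exit(s)]
  8: a→7  b→1  tau→7  [3 exit(s)]
Path to 2: tau·tau·b

Answer: DEADLOCK at state 2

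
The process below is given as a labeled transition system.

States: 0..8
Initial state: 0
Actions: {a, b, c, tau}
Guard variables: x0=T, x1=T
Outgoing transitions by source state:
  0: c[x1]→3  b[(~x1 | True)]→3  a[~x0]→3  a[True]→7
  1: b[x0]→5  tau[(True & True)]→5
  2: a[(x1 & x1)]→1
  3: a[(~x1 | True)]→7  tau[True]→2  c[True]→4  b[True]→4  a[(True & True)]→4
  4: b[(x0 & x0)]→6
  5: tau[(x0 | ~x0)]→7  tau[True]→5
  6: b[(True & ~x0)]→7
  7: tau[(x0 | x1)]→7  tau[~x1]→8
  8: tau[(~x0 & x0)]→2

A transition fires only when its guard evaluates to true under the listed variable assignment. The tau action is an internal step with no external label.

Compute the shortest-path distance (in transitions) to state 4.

BFS to 4:
  Layer 0: {0}
  Layer 1: {3,7}
  Layer 2: {2,4}
first hit 4 at d=2 via b·a

Answer: 2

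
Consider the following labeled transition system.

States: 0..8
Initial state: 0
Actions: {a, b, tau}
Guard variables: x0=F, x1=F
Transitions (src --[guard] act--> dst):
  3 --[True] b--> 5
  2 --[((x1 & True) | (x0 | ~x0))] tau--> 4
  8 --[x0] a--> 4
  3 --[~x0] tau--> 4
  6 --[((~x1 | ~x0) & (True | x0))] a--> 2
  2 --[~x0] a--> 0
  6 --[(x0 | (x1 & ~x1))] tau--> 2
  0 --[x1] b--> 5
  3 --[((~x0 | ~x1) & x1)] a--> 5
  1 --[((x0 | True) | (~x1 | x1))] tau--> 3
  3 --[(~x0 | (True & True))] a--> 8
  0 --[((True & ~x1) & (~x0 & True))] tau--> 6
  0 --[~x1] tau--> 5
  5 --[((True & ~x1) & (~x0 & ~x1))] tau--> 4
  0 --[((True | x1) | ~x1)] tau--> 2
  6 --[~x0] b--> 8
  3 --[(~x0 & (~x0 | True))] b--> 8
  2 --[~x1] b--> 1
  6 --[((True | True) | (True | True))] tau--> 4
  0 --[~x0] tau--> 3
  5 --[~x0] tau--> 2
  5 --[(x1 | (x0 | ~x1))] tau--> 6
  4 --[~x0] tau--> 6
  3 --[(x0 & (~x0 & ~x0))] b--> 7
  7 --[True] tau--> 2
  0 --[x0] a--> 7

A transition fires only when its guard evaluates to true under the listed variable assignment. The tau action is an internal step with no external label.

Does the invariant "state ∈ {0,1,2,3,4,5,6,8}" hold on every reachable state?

Answer: INVARIANT HOLDS

Trace:
Inv-set: {0,1,2,3,4,5,6,8}
Reach set: {0,1,2,3,4,5,6,8}
  0: ✓
  1: ✓
  2: ✓
  3: ✓
  4: ✓
  5: ✓
  6: ✓
  8: ✓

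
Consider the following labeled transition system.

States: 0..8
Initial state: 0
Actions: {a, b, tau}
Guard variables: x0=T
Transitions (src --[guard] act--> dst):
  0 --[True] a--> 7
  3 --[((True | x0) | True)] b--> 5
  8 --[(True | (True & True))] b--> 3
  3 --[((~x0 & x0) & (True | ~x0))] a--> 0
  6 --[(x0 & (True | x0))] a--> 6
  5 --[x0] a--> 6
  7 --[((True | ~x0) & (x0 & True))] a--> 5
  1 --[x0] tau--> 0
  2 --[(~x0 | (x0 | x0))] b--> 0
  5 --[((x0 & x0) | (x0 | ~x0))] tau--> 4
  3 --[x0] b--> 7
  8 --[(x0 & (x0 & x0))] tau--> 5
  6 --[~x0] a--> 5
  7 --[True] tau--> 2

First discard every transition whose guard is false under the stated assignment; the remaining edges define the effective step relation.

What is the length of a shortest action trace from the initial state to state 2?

Breadth-first toward 2:
  L0 = {0}
  L1 = {7}
  L2 = {2,5}
depth(2)=2, e.g. a·tau

Answer: 2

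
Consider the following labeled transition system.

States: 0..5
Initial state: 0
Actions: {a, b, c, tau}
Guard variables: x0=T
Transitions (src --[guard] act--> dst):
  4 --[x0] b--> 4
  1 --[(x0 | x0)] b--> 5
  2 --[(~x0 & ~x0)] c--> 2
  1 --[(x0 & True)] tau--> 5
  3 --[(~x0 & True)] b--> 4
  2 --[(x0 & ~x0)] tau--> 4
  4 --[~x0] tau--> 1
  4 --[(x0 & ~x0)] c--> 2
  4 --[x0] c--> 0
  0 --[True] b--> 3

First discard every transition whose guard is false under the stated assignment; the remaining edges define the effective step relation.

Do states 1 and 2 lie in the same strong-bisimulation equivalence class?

Answer: NOT BISIMILAR

Working:
Refine partition for ~:
  P[0] = {{0,1,2,3,4,5}}
  P[1] = {{0},{1},{2,3,5},{4}}
4 equivalence class(es) (converged in 2)
class of 1: {1}; class of 2: {2,3,5}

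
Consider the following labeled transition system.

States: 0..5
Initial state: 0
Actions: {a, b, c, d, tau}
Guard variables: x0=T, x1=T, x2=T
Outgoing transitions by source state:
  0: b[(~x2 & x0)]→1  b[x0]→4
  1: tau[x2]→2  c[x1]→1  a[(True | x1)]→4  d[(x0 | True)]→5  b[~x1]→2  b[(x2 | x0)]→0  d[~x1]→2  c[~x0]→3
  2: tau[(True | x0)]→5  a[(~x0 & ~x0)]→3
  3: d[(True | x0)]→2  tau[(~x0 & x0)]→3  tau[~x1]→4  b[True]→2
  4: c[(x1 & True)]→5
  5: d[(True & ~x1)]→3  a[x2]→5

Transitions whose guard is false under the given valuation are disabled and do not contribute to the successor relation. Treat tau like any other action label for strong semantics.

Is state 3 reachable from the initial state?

11 transition(s) survive guard evaluation.
depth 0: {0}
depth 1: {4}  cumulative {0,4}
depth 2: {5}  cumulative {0,4,5}
Reachable = {0,4,5}

Answer: UNREACHABLE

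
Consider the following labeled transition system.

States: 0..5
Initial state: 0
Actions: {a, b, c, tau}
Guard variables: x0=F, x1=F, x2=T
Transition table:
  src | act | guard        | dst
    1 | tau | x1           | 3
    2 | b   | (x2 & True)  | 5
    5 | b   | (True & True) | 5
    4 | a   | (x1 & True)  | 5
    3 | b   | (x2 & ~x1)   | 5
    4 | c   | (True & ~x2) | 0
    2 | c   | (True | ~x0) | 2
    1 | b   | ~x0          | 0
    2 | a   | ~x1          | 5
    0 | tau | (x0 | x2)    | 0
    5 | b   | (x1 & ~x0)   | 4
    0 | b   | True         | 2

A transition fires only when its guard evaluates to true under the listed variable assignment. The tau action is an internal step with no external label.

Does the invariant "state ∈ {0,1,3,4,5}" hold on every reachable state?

Answer: INVARIANT VIOLATED at state 2

Working:
Safe = {0,1,3,4,5}
Reach set: {0,2,5}
  0: safe
  2: ✗ unsafe
  5: safe
counterexample path to 2: b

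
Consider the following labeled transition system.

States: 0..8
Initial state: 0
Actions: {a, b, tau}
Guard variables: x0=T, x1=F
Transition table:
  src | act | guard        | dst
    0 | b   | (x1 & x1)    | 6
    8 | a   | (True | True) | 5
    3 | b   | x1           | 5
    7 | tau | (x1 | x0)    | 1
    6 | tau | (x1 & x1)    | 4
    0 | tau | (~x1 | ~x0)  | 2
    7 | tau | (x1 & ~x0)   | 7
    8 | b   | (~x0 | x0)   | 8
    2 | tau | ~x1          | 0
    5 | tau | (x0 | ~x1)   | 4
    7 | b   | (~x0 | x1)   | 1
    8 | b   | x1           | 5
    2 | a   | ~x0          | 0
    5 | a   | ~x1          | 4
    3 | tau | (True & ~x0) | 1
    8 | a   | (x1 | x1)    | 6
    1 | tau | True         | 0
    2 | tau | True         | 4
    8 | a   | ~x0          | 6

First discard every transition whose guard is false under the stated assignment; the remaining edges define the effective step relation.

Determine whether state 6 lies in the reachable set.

After dropping false guards: 9 live edges.
L0 = {0}
L1 = {2}  total {0,2}
L2 = {4}  total {0,2,4}
R = {0,2,4}

Answer: UNREACHABLE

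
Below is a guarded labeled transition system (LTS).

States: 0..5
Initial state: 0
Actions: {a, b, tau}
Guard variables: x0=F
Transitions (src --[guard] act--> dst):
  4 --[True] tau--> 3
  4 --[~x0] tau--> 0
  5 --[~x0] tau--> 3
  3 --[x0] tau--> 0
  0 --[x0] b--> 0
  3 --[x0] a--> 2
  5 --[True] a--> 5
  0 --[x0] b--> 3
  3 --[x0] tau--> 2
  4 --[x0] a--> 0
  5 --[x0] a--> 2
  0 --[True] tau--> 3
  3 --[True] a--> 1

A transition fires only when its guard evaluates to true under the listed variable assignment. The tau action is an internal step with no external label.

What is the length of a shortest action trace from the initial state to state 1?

Layered search for 1:
  Layer 0: {0}
  Layer 1: {3}
  Layer 2: {1}
first hit 1 at d=2 via tau·a

Answer: 2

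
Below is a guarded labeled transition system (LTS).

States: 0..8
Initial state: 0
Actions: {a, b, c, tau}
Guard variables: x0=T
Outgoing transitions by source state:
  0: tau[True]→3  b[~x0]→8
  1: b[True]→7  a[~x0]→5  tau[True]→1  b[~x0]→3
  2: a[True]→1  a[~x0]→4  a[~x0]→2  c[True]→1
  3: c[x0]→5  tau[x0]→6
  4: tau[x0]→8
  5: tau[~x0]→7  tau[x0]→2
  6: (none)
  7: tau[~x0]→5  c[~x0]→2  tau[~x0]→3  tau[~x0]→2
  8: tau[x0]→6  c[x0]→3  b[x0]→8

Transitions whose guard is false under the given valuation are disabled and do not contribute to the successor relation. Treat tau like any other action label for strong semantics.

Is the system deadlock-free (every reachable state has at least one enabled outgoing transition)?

Reachable = {0,1,2,3,5,6,7}
  0: tau→3  [deg 1]
  1: b→7  tau→1  [deg 2]
  2: a→1  c→1  [deg 2]
  3: c→5  tau→6  [deg 2]
  5: tau→2  [deg 1]
  6: ∅  [deadlock]
  7: ∅  [deadlock]
witness 6: tau·tau

Answer: DEADLOCK at state 6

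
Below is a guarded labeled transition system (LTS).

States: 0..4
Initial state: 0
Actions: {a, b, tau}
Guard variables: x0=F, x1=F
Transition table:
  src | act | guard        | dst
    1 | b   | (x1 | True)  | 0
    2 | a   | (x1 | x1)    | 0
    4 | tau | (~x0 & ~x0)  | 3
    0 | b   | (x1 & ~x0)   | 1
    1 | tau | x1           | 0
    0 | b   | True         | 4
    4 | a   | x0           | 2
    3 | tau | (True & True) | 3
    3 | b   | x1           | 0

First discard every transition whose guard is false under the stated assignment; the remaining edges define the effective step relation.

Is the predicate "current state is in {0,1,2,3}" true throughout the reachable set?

Answer: INVARIANT VIOLATED at state 4

Trace:
Allowed set {0,1,2,3}
R = {0,3,4}
  0: ✓
  3: ✓
  4: outside
witness against invariant: b → 4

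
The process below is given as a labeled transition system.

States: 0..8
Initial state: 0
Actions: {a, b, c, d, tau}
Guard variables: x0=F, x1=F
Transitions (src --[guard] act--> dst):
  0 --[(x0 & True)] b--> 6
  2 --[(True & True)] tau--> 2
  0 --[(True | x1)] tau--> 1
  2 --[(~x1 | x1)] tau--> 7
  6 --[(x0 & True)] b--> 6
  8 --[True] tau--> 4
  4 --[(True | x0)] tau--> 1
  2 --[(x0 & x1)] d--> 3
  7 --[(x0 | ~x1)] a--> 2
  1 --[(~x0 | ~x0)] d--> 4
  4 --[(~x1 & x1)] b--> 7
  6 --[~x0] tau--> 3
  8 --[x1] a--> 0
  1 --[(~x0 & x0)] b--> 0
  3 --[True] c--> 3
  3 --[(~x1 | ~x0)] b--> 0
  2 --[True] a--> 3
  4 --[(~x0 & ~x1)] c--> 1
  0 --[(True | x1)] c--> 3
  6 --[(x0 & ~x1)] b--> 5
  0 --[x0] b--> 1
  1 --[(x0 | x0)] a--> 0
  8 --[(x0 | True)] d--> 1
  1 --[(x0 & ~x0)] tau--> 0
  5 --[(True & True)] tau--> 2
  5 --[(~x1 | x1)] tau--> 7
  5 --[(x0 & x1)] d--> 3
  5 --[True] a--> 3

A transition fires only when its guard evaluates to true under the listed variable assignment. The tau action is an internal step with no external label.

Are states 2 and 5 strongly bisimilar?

Answer: BISIMILAR

Analysis:
Compute ~ classes (split until stable):
  π0 = {{0,1,2,3,4,5,6,7,8}}
  π1 = {{0,4},{1},{2,5},{3},{6},{7},{8}}
  π2 = {{0},{1},{2,5},{3},{4},{6},{7},{8}}
Fixed point at round 3; 8 class(es).
class of 2: {2,5}; class of 5: {2,5}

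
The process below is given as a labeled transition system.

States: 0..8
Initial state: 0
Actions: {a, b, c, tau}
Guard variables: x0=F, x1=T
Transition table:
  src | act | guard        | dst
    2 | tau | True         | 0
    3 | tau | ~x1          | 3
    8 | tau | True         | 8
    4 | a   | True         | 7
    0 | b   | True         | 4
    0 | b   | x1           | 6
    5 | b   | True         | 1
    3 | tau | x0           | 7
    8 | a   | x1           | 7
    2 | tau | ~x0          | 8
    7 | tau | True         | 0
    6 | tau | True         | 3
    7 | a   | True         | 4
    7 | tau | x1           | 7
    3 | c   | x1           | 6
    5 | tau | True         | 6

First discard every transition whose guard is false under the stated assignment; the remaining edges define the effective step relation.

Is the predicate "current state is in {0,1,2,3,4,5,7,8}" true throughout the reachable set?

Answer: INVARIANT VIOLATED at state 6

Working:
Safe = {0,1,2,3,4,5,7,8}
Reachable = {0,3,4,6,7}
  0: ok
  3: ok
  4: ok
  6: ✗ unsafe
  7: ok
counterexample path to 6: b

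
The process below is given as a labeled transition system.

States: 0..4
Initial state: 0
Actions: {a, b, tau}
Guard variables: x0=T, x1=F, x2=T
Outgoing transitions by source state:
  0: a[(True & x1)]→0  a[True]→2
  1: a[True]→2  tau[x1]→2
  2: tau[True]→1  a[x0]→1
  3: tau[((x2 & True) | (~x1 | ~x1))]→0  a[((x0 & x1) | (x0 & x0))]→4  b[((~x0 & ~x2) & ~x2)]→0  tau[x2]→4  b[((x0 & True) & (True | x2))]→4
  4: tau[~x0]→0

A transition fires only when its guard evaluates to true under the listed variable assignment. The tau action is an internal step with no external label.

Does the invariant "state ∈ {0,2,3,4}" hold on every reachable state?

Safe = {0,2,3,4}
Reach set: {0,1,2}
  0: ok
  1: ✗ unsafe
  2: ok
reach 1 via a·tau — violates

Answer: INVARIANT VIOLATED at state 1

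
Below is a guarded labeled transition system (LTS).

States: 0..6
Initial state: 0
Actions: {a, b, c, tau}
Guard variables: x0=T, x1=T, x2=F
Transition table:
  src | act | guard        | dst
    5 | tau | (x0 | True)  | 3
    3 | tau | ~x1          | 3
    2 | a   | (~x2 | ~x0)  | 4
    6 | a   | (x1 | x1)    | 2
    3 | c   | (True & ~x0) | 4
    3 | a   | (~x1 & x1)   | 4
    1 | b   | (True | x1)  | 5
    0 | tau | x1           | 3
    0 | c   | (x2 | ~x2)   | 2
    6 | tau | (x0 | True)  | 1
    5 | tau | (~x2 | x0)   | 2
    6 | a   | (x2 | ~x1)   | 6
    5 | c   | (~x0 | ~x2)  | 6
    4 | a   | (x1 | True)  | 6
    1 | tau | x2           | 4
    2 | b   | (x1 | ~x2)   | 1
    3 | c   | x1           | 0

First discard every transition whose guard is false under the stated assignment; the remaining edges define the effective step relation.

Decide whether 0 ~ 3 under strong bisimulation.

Compute ~ classes (split until stable):
  round 0: {{0,1,2,3,4,5,6}}
  round 1: {{0,5},{1},{2},{3},{4},{6}}
  round 2: {{0},{1},{2},{3},{4},{5},{6}}
Fixed point at round 3; 7 class(es).
class of 0: {0}; class of 3: {3}

Answer: NOT BISIMILAR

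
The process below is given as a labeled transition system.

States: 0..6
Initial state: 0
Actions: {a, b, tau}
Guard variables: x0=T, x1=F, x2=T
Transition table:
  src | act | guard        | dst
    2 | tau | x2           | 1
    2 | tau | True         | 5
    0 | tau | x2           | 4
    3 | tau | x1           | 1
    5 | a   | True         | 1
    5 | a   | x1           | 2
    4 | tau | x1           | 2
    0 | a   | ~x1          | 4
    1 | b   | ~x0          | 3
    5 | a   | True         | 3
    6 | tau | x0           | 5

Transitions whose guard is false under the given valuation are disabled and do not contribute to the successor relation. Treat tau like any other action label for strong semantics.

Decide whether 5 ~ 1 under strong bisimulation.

Answer: NOT BISIMILAR

Trace:
Bisimulation quotient by refinement:
  P[0] = {{0,1,2,3,4,5,6}}
  P[1] = {{0},{1,3,4},{2,6},{5}}
  P[2] = {{0},{1,3,4},{2},{5},{6}}
5 equivalence class(es) (converged in 3)
[5]={5}  [1]={1,3,4}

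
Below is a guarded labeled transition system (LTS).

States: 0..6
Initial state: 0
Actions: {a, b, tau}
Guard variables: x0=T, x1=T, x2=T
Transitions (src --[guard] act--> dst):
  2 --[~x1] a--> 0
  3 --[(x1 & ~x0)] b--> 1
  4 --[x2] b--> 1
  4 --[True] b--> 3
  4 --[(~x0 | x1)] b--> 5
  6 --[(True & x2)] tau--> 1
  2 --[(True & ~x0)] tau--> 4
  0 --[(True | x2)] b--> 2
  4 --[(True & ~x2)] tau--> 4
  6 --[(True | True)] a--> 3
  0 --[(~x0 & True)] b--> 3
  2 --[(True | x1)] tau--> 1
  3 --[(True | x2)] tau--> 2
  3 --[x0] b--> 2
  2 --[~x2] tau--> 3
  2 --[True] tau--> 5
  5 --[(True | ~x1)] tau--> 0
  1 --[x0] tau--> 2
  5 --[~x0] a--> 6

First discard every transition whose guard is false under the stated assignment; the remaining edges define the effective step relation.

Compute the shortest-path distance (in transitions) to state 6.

Breadth-first toward 6:
  Layer 0: {0}
  Layer 1: {2}
  Layer 2: {1,5}
6 never appears.

Answer: UNREACHABLE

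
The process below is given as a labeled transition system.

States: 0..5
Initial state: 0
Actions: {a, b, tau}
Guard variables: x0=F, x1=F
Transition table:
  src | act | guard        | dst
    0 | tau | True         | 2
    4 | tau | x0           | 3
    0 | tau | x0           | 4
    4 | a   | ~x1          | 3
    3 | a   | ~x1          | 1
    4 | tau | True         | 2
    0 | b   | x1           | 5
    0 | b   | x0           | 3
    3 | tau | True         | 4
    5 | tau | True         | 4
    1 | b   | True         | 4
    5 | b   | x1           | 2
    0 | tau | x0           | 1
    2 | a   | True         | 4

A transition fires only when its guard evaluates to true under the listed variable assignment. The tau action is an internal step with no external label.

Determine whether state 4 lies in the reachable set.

8 transition(s) survive guard evaluation.
L0 = {0}
L1 = {2}  now seen {0,2}
L2 = {4}  now seen {0,2,4}
L3 = {3}  now seen {0,2,3,4}
L4 = {1}  now seen {0,1,2,3,4}
Reach set: {0,1,2,3,4}
trace reaching 4: tau·a

Answer: REACHABLE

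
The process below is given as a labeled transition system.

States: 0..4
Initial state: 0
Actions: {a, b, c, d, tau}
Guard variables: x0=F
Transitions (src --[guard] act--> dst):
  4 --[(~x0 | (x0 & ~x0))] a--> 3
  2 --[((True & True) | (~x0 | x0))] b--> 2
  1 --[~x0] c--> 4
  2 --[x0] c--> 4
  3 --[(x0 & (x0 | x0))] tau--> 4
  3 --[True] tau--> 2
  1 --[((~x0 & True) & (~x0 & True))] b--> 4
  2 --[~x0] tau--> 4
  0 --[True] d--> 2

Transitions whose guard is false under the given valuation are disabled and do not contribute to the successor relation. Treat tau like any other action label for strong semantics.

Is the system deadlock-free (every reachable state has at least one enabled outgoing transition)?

Reachable = {0,2,3,4}
  0: d→2  [1 out]
  2: b→2  tau→4  [2 out]
  3: tau→2  [1 out]
  4: a→3  [1 out]

Answer: DEADLOCK-FREE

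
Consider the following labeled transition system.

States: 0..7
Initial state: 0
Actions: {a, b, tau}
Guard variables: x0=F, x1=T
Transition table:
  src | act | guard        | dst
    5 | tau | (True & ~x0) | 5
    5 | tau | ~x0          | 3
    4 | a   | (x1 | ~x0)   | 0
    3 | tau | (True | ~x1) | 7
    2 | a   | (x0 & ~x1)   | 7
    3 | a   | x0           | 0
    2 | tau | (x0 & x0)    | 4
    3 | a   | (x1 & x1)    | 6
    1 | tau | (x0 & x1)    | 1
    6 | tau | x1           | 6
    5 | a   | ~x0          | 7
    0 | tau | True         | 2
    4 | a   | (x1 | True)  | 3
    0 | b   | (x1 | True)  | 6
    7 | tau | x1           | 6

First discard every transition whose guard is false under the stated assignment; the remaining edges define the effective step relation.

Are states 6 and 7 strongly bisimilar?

Bisimulation quotient by refinement:
  P[0] = {{0,1,2,3,4,5,6,7}}
  P[1] = {{0},{1,2},{3,5},{4},{6,7}}
  P[2] = {{0},{1,2},{3},{4},{5},{6,7}}
6 equivalence class(es) (converged in 3)
class of 6: {6,7}; class of 7: {6,7}

Answer: BISIMILAR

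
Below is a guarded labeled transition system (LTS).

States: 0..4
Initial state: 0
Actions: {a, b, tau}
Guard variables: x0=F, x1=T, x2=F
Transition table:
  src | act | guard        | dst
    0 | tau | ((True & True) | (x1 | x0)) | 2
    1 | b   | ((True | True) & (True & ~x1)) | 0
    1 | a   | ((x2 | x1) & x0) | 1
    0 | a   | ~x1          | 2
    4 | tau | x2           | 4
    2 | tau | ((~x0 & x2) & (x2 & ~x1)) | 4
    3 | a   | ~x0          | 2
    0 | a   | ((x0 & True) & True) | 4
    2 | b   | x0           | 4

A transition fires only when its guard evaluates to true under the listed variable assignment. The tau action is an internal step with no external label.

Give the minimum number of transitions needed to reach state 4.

Layered search for 4:
  L0 = {0}
  L1 = {2}
4 never appears.

Answer: UNREACHABLE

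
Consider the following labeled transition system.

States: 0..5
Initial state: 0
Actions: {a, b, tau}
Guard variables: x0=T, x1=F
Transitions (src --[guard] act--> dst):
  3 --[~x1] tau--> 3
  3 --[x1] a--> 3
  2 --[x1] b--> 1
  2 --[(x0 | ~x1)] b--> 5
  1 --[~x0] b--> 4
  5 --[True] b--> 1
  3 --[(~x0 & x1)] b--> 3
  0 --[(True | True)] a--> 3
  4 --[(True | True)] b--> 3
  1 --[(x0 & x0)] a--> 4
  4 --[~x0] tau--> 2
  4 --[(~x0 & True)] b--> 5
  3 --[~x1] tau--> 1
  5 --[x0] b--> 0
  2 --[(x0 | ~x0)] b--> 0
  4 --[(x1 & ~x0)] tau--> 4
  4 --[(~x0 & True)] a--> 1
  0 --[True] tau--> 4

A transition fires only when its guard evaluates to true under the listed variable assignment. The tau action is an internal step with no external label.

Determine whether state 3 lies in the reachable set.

Answer: REACHABLE

Working:
Guard filter leaves 10 enabled edge(s).
Layer 0: {0}
Layer 1: {3,4}  now seen {0,3,4}
Layer 2: {1}  now seen {0,1,3,4}
Reach set: {0,1,3,4}
Path to 3: a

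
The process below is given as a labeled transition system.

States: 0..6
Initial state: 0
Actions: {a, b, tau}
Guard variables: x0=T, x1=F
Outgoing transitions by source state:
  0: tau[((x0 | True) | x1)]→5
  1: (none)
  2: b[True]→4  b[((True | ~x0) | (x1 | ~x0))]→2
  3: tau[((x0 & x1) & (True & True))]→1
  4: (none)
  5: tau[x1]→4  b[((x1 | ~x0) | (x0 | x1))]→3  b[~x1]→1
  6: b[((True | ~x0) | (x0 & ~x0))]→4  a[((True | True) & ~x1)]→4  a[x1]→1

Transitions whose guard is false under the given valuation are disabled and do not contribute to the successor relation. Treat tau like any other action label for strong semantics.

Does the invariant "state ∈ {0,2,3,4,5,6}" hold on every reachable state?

Safe = {0,2,3,4,5,6}
R = {0,1,3,5}
  0: ✓
  1: ✗ unsafe
  3: ✓
  5: ✓
witness against invariant: tau·b → 1

Answer: INVARIANT VIOLATED at state 1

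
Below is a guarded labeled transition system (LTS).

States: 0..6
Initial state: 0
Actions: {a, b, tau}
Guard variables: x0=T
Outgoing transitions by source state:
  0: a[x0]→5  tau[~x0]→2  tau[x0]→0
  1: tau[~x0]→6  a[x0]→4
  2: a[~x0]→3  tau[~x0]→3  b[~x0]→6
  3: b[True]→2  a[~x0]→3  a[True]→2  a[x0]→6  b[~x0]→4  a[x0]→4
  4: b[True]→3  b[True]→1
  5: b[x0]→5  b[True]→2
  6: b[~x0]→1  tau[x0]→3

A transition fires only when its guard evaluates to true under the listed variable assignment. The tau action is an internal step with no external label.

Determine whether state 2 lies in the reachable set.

12 transition(s) survive guard evaluation.
Layer 0: {0}
Layer 1: {5}  total {0,5}
Layer 2: {2}  total {0,2,5}
R = {0,2,5}
witness 2: a·b

Answer: REACHABLE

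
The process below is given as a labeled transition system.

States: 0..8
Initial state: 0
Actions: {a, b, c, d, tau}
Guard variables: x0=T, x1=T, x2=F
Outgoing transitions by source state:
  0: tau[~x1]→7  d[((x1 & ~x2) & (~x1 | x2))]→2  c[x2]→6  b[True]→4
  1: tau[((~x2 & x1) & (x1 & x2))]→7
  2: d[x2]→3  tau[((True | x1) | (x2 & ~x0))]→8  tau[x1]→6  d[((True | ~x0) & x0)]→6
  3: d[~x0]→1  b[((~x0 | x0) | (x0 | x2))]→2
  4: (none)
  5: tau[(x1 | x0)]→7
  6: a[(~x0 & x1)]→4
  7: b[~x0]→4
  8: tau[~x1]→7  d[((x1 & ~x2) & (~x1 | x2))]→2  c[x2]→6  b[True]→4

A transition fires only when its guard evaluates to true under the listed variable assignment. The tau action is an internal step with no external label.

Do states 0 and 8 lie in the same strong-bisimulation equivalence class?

Answer: BISIMILAR

Trace:
Refine partition for ~:
  π0 = {{0,1,2,3,4,5,6,7,8}}
  π1 = {{0,3,8},{1,4,6,7},{2},{5}}
  π2 = {{0,8},{1,4,6,7},{2},{3},{5}}
Fixed point at round 3; 5 class(es).
class of 0: {0,8}; class of 8: {0,8}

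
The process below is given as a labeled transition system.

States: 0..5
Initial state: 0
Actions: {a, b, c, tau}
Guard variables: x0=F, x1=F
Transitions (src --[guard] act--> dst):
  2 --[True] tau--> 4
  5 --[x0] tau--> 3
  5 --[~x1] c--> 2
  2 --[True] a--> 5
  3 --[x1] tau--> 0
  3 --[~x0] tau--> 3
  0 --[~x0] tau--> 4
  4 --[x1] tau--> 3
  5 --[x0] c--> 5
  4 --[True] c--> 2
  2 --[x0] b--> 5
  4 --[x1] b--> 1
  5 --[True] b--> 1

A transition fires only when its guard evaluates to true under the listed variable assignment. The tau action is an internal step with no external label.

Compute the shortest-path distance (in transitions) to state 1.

BFS to 1:
  depth 0: {0}
  depth 1: {4}
  depth 2: {2}
  depth 3: {5}
  depth 4: {1}
depth(1)=4, e.g. tau·c·a·b

Answer: 4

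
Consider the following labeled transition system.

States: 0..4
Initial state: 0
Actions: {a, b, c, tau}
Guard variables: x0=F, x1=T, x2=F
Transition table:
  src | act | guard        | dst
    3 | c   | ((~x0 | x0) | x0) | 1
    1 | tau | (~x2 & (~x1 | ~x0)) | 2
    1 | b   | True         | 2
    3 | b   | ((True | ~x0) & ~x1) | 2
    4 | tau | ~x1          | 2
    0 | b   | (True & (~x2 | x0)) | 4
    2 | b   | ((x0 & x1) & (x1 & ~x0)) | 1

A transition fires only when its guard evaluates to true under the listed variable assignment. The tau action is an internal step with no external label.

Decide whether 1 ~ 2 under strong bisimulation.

Answer: NOT BISIMILAR

Trace:
Refine partition for ~:
  π0 = {{0,1,2,3,4}}
  π1 = {{0},{1},{2,4},{3}}
stable after 2 split(s): 4 block(s)
[1]={1}  [2]={2,4}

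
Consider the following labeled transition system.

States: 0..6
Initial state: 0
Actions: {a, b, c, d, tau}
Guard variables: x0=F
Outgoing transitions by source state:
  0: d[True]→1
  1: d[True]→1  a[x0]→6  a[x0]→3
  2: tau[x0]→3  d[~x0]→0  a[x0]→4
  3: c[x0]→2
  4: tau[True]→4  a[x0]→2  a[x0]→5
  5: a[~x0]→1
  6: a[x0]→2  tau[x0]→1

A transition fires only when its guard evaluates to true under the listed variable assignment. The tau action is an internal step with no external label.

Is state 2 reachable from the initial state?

5 transition(s) survive guard evaluation.
L0 = {0}
L1 = {1}  total {0,1}
Reach set: {0,1}

Answer: UNREACHABLE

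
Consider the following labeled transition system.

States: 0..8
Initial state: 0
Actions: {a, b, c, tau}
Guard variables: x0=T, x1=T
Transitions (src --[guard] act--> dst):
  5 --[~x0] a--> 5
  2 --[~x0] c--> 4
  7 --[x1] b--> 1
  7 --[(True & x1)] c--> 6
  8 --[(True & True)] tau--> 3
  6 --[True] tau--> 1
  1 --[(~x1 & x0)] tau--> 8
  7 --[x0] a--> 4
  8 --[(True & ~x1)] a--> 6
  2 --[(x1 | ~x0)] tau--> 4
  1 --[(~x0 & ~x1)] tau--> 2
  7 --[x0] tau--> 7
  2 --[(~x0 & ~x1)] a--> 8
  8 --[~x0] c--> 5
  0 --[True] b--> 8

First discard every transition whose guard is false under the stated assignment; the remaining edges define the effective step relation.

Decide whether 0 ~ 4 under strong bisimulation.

Answer: NOT BISIMILAR

Working:
Refine partition for ~:
  round 0: {{0,1,2,3,4,5,6,7,8}}
  round 1: {{0},{1,3,4,5},{2,6,8},{7}}
stable after 2 split(s): 4 block(s)
[0]={0}  [4]={1,3,4,5}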